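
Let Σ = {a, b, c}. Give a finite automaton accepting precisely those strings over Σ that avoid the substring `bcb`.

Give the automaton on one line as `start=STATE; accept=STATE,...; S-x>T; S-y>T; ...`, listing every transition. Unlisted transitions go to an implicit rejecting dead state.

This is the complement of 'contains `bcb`'. Use the same substring-matching states — q0 through q3 holding how much of `bcb` has just been matched — but flip the accepting set: everything except the trap q3 accepts.
With 4 states:
        a   b   c  
>* q0   q0  q1  q0 
 * q1   q0  q1  q2 
 * q2   q0  q3  q0 
   q3   q3  q3  q3 
(> = start, * = accepting)

start=q0; accept=q0,q1,q2; q0-a>q0; q0-b>q1; q0-c>q0; q1-a>q0; q1-b>q1; q1-c>q2; q2-a>q0; q2-b>q3; q2-c>q0; q3-a>q3; q3-b>q3; q3-c>q3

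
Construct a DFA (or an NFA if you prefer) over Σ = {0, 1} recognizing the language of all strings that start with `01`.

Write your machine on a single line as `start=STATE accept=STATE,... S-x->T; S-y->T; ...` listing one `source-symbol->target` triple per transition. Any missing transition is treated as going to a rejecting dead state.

start=q0; accept=q2; q0-0->q1; q0-1->q3; q1-0->q3; q1-1->q2; q2-0->q2; q2-1->q2; q3-0->q3; q3-1->q3

Walk along `01` while the input agrees: from q0 take `0` to q1, and so on. Any deviation drops to the rejecting sink q3. Once q2 is reached the prefix is confirmed and every continuation is accepted.
        0   1  
>  q0   q1  q3 
   q1   q3  q2 
 * q2   q2  q2 
   q3   q3  q3 
(> = start, * = accepting)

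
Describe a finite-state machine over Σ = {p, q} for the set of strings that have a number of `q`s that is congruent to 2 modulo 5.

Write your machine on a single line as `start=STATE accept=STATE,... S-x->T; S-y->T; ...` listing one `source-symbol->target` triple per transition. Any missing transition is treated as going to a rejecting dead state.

start=s0; accept=s2; s0-p->s0; s0-q->s1; s1-p->s1; s1-q->s2; s2-p->s2; s2-q->s3; s3-p->s3; s3-q->s4; s4-p->s4; s4-q->s0

Keep the running count of `q`s modulo 5: each `q` advances along the cycle s0 → s1 → s2 → s3 → s4 → s0 while other symbols loop. Accept at s2.
5 states suffice.
        p   q  
>  s0   s0  s1 
   s1   s1  s2 
 * s2   s2  s3 
   s3   s3  s4 
   s4   s4  s0 
(> = start, * = accepting)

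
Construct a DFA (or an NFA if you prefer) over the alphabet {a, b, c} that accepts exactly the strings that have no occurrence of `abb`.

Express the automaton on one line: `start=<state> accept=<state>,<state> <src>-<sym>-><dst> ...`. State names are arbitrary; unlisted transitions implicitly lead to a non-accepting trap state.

start=S0 accept=S0,S1,S2 S0-a->S1 S0-b->S0 S0-c->S0 S1-a->S1 S1-b->S2 S1-c->S0 S2-a->S1 S2-b->S3 S2-c->S0 S3-a->S3 S3-b->S3 S3-c->S3

This is the complement of 'contains `abb`'. Use the same substring-matching states — S0 through S3 holding how much of `abb` has just been matched — but flip the accepting set: everything except the trap S3 accepts.
With 4 states:
        a   b   c  
>* S0   S1  S0  S0 
 * S1   S1  S2  S0 
 * S2   S1  S3  S0 
   S3   S3  S3  S3 
(> = start, * = accepting)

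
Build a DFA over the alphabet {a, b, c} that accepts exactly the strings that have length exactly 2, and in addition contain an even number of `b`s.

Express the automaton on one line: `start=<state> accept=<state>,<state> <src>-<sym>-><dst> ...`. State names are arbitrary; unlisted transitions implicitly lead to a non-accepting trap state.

start=S0 accept=S3 S0-a->S1 S0-b->S2 S0-c->S1 S1-a->S3 S1-b->S4 S1-c->S3 S2-a->S4 S2-b->S3 S2-c->S4 S3-a->S4 S3-b->S4 S3-c->S4 S4-a->S4 S4-b->S4 S4-c->S4

Handle the two conditions separately and then intersect. One (4 states) tracks the input length, saturating at 3; the other (2 states) tracks the count of `b`s modulo 2. Each combined state is a pair, one component from each; accept when both components accept. After merging equivalent states the machine shrinks.
        a   b   c  
>  S0   S1  S2  S1 
   S1   S3  S4  S3 
   S2   S4  S3  S4 
 * S3   S4  S4  S4 
   S4   S4  S4  S4 
(> = start, * = accepting)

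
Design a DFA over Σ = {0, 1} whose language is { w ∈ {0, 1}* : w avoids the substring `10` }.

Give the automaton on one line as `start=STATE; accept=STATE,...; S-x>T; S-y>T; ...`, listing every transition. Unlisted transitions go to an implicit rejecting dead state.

This is the complement of 'contains `10`'. Use the same substring-matching states — q0 through q2 holding how much of `10` has just been matched — but flip the accepting set: everything except the trap q2 accepts.
A 3-state machine:
        0   1  
>* q0   q0  q1 
 * q1   q2  q1 
   q2   q2  q2 
(> = start, * = accepting)

start=q0; accept=q0,q1; q0-0>q0; q0-1>q1; q1-0>q2; q1-1>q1; q2-0>q2; q2-1>q2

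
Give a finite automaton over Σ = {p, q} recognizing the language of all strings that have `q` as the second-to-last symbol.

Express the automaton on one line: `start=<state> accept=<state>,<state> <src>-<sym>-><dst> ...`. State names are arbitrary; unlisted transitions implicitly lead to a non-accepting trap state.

start=S0 accept=S5,S6 S0-p->S1 S0-q->S2 S1-p->S3 S1-q->S4 S2-p->S5 S2-q->S6 S3-p->S3 S3-q->S4 S4-p->S5 S4-q->S6 S5-p->S3 S5-q->S4 S6-p->S5 S6-q->S6

A DFA must remember the last 2 symbols (since which symbol is second-to-last isn't known until the input ends). Use one state per possible window of the last ≤2 symbols; accept from those whose window starts with `q`.
7 states suffice.
        p   q  
>  S0   S1  S2 
   S1   S3  S4 
   S2   S5  S6 
   S3   S3  S4 
   S4   S5  S6 
 * S5   S3  S4 
 * S6   S5  S6 
(> = start, * = accepting)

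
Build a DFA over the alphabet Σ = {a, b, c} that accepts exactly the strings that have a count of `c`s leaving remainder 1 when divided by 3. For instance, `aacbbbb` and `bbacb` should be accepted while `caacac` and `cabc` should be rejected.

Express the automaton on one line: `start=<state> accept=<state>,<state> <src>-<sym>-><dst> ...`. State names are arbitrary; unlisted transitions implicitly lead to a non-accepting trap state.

start=S0 accept=S1 S0-a->S0 S0-b->S0 S0-c->S1 S1-a->S1 S1-b->S1 S1-c->S2 S2-a->S2 S2-b->S2 S2-c->S0

Keep the running count of `c`s modulo 3: each `c` advances along the cycle S0 → S1 → S2 → S0 while other symbols loop. Accept at S1.
        a   b   c  
>  S0   S0  S0  S1 
 * S1   S1  S1  S2 
   S2   S2  S2  S0 
(> = start, * = accepting)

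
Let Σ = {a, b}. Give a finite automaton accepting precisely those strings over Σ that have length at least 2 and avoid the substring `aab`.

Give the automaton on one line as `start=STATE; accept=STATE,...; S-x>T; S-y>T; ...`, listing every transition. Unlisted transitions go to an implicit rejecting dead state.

start=q0; accept=q3,q4,q5,q6,q8,q9; q0-a>q1; q0-b>q2; q1-a>q3; q1-b>q4; q2-a>q5; q2-b>q4; q3-a>q6; q3-b>q7; q4-a>q8; q4-b>q9; q5-a>q6; q5-b>q9; q6-a>q6; q6-b>q7; q7-a>q7; q7-b>q7; q8-a>q6; q8-b>q9; q9-a>q8; q9-b>q9

Run two small machines in parallel and take their product. The first has 4 states tracking the input length, saturating at 3; the second has 4 states tracking partial matches of the forbidden pattern `aab`. A product state is a pair (one from each), accepting exactly when both do.
A 10-state machine:
        a   b  
>  q0   q1  q2 
   q1   q3  q4 
   q2   q5  q4 
 * q3   q6  q7 
 * q4   q8  q9 
 * q5   q6  q9 
 * q6   q6  q7 
   q7   q7  q7 
 * q8   q6  q9 
 * q9   q8  q9 
(> = start, * = accepting)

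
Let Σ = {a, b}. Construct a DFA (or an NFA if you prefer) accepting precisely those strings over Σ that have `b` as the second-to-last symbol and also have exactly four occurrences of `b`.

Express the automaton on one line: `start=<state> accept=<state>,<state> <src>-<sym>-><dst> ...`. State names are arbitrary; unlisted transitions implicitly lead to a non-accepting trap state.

start=q0 accept=q14,q17 q0-a->q1 q0-b->q2 q1-a->q3 q1-b->q4 q2-a->q5 q2-b->q6 q3-a->q3 q3-b->q4 q4-a->q5 q4-b->q6 q5-a->q7 q5-b->q8 q6-a->q9 q6-b->q10 q7-a->q7 q7-b->q8 q8-a->q9 q8-b->q10 q9-a->q11 q9-b->q12 q10-a->q13 q10-b->q14 q11-a->q11 q11-b->q12 q12-a->q13 q12-b->q14 q13-a->q15 q13-b->q16 q14-a->q17 q14-b->q18 q15-a->q15 q15-b->q16 q16-a->q17 q16-b->q18 q17-a->q19 q17-b->q20 q18-a->q21 q18-b->q18 q19-a->q19 q19-b->q20 q20-a->q21 q20-b->q18 q21-a->q22 q21-b->q20 q22-a->q22 q22-b->q20

Build one automaton per condition and run them in lockstep. The first has 7 states tracking the last 2 symbols read; the second has 6 states tracking the count of `b`s, saturating at 5. A product state is a pair (one from each), accepting exactly when both do.
          a    b  
>  q0     q1   q2 
   q1     q3   q4 
   q2     q5   q6 
   q3     q3   q4 
   q4     q5   q6 
   q5     q7   q8 
   q6     q9  q10 
   q7     q7   q8 
   q8     q9  q10 
   q9    q11  q12 
   q10   q13  q14 
   q11   q11  q12 
   q12   q13  q14 
   q13   q15  q16 
 * q14   q17  q18 
   q15   q15  q16 
   q16   q17  q18 
 * q17   q19  q20 
   q18   q21  q18 
   q19   q19  q20 
   q20   q21  q18 
   q21   q22  q20 
   q22   q22  q20 
(> = start, * = accepting)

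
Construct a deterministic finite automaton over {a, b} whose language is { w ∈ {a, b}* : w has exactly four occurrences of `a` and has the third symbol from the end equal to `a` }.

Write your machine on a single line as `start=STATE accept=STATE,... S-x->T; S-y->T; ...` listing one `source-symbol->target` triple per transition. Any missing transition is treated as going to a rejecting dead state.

start=q0; accept=q5,q9,q10,q13; q0-a->q1; q0-b->q0; q1-a->q2; q1-b->q1; q2-a->q3; q2-b->q4; q3-a->q5; q3-b->q6; q4-a->q7; q4-b->q4; q5-a->q8; q5-b->q9; q6-a->q10; q6-b->q11; q7-a->q12; q7-b->q6; q8-a->q8; q8-b->q8; q9-a->q8; q9-b->q13; q10-a->q8; q10-b->q14; q11-a->q15; q11-b->q11; q12-a->q8; q12-b->q9; q13-a->q8; q13-b->q8; q14-a->q8; q14-b->q13; q15-a->q8; q15-b->q14

Handle the two conditions separately and then intersect. One (6 states) tracks the count of `a`s, saturating at 5; the other (15 states) tracks the last 3 symbols read. Each combined state is a pair, one component from each; accept when both components accept. Minimizing collapses redundant product states.
With 16 states:
          a    b  
>  q0     q1   q0 
   q1     q2   q1 
   q2     q3   q4 
   q3     q5   q6 
   q4     q7   q4 
 * q5     q8   q9 
   q6    q10  q11 
   q7    q12   q6 
   q8     q8   q8 
 * q9     q8  q13 
 * q10    q8  q14 
   q11   q15  q11 
   q12    q8   q9 
 * q13    q8   q8 
   q14    q8  q13 
   q15    q8  q14 
(> = start, * = accepting)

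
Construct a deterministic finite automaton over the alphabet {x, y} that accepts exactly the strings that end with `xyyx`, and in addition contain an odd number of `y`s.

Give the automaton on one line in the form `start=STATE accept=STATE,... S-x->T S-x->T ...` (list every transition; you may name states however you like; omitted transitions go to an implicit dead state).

Build one automaton per condition and run them in lockstep. The first has 5 states tracking how much of the suffix `xyyx` has currently been matched; the second has 2 states tracking the count of `y`s modulo 2. A product state is a pair (one from each), accepting exactly when both do.
10 states suffice.
        x   y  
>  q0   q1  q2 
   q1   q1  q3 
   q2   q4  q0 
   q3   q4  q5 
   q4   q4  q6 
   q5   q7  q2 
   q6   q1  q8 
   q7   q1  q3 
   q8   q9  q0 
 * q9   q4  q6 
(> = start, * = accepting)

start=q0 accept=q9 q0-x->q1 q0-y->q2 q1-x->q1 q1-y->q3 q2-x->q4 q2-y->q0 q3-x->q4 q3-y->q5 q4-x->q4 q4-y->q6 q5-x->q7 q5-y->q2 q6-x->q1 q6-y->q8 q7-x->q1 q7-y->q3 q8-x->q9 q8-y->q0 q9-x->q4 q9-y->q6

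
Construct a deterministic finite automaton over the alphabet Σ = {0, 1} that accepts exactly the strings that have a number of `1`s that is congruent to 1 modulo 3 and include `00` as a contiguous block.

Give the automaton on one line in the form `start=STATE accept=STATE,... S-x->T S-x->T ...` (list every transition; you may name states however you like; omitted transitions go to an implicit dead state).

start=q0 accept=q6 q0-0->q1 q0-1->q2 q1-0->q3 q1-1->q2 q2-0->q4 q2-1->q5 q3-0->q3 q3-1->q6 q4-0->q6 q4-1->q5 q5-0->q7 q5-1->q0 q6-0->q6 q6-1->q8 q7-0->q8 q7-1->q0 q8-0->q8 q8-1->q3

Run two small machines in parallel and take their product. One (3 states) tracks the count of `1`s modulo 3; the other (3 states) tracks whether and how much of `00` has been seen. Each combined state is a pair, one component from each; accept when both components accept.
9 states suffice.
        0   1  
>  q0   q1  q2 
   q1   q3  q2 
   q2   q4  q5 
   q3   q3  q6 
   q4   q6  q5 
   q5   q7  q0 
 * q6   q6  q8 
   q7   q8  q0 
   q8   q8  q3 
(> = start, * = accepting)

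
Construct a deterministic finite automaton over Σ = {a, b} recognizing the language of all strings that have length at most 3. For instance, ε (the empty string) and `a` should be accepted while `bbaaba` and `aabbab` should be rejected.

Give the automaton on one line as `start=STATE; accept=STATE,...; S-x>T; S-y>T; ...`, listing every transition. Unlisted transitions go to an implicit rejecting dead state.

start=q0; accept=q0,q1,q2,q3; q0-a>q1; q0-b>q1; q1-a>q2; q1-b>q2; q2-a>q3; q2-b>q3; q3-a>q4; q3-b>q4; q4-a>q4; q4-b>q4

Count input length up to 4: every symbol moves from q0 toward q4, which means 'more than 3' and absorbs. Accept from {q0, q1, q2, q3}.
5 states suffice.
        a   b  
>* q0   q1  q1 
 * q1   q2  q2 
 * q2   q3  q3 
 * q3   q4  q4 
   q4   q4  q4 
(> = start, * = accepting)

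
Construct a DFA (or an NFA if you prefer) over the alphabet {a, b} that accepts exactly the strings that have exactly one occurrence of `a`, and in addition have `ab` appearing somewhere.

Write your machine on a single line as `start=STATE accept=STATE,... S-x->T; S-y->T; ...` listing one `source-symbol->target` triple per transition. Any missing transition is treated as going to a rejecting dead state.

start=s0; accept=s3; s0-a->s1; s0-b->s0; s1-a->s2; s1-b->s3; s2-a->s2; s2-b->s4; s3-a->s4; s3-b->s3; s4-a->s4; s4-b->s4

Build one automaton per condition and run them in lockstep. The first has 3 states tracking the count of `a`s, saturating at 2; the second has 3 states tracking whether and how much of `ab` has been seen. A product state is a pair (one from each), accepting exactly when both do.
With 5 states:
        a   b  
>  s0   s1  s0 
   s1   s2  s3 
   s2   s2  s4 
 * s3   s4  s3 
   s4   s4  s4 
(> = start, * = accepting)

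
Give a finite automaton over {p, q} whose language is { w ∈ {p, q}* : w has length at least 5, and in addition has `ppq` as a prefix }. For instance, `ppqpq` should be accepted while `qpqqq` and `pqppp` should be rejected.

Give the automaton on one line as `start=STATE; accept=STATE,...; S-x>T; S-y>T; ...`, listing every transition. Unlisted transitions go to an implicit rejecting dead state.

start=S0; accept=S6; S0-p>S1; S0-q>S2; S1-p>S3; S1-q>S2; S2-p>S2; S2-q>S2; S3-p>S2; S3-q>S4; S4-p>S5; S4-q>S5; S5-p>S6; S5-q>S6; S6-p>S6; S6-q>S6

Build one automaton per condition and run them in lockstep. One (7 states) tracks the input length, saturating at 6; the other (5 states) tracks whether the input so far still matches the prefix `ppq`. Each combined state is a pair, one component from each; accept when both components accept. After merging equivalent states the machine shrinks.
With 7 states:
        p   q  
>  S0   S1  S2 
   S1   S3  S2 
   S2   S2  S2 
   S3   S2  S4 
   S4   S5  S5 
   S5   S6  S6 
 * S6   S6  S6 
(> = start, * = accepting)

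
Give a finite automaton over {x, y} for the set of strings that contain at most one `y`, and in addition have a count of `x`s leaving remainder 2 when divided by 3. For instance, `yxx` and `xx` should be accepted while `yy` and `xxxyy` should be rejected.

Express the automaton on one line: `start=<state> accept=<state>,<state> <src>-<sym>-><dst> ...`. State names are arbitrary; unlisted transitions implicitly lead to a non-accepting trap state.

start=S0 accept=S3,S6 S0-x->S1 S0-y->S2 S1-x->S3 S1-y->S4 S2-x->S4 S2-y->S5 S3-x->S0 S3-y->S6 S4-x->S6 S4-y->S5 S5-x->S5 S5-y->S5 S6-x->S2 S6-y->S5

Handle the two conditions separately and then intersect. The first has 3 states tracking the count of `y`s, saturating at 2; the second has 3 states tracking the count of `x`s modulo 3. A product state is a pair (one from each), accepting exactly when both do. After merging equivalent states the machine shrinks.
        x   y  
>  S0   S1  S2 
   S1   S3  S4 
   S2   S4  S5 
 * S3   S0  S6 
   S4   S6  S5 
   S5   S5  S5 
 * S6   S2  S5 
(> = start, * = accepting)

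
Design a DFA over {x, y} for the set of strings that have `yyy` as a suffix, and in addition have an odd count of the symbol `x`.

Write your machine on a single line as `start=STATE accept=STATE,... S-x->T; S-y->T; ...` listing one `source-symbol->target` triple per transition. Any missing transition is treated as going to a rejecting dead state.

start=q0; accept=q7; q0-x->q1; q0-y->q2; q1-x->q0; q1-y->q3; q2-x->q1; q2-y->q4; q3-x->q0; q3-y->q5; q4-x->q1; q4-y->q6; q5-x->q0; q5-y->q7; q6-x->q1; q6-y->q6; q7-x->q0; q7-y->q7

Handle the two conditions separately and then intersect. The first has 4 states tracking how much of the suffix `yyy` has currently been matched; the second has 2 states tracking the count of `x`s modulo 2. A product state is a pair (one from each), accepting exactly when both do.
8 states suffice.
        x   y  
>  q0   q1  q2 
   q1   q0  q3 
   q2   q1  q4 
   q3   q0  q5 
   q4   q1  q6 
   q5   q0  q7 
   q6   q1  q6 
 * q7   q0  q7 
(> = start, * = accepting)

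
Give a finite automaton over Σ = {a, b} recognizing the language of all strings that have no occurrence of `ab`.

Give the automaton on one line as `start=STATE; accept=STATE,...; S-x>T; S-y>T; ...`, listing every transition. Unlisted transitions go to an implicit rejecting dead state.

This is the complement of 'contains `ab`'. Use the same substring-matching states — q0 through q2 holding how much of `ab` has just been matched — but flip the accepting set: everything except the trap q2 accepts.
With 3 states:
        a   b  
>* q0   q1  q0 
 * q1   q1  q2 
   q2   q2  q2 
(> = start, * = accepting)

start=q0; accept=q0,q1; q0-a>q1; q0-b>q0; q1-a>q1; q1-b>q2; q2-a>q2; q2-b>q2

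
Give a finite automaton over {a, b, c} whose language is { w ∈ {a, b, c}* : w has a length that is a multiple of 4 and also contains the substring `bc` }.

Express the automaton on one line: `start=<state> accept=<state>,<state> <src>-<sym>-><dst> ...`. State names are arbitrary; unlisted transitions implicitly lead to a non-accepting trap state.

start=s0 accept=s10 s0-a->s1 s0-b->s2 s0-c->s1 s1-a->s3 s1-b->s4 s1-c->s3 s2-a->s3 s2-b->s4 s2-c->s5 s3-a->s6 s3-b->s7 s3-c->s6 s4-a->s6 s4-b->s7 s4-c->s8 s5-a->s8 s5-b->s8 s5-c->s8 s6-a->s0 s6-b->s9 s6-c->s0 s7-a->s0 s7-b->s9 s7-c->s10 s8-a->s10 s8-b->s10 s8-c->s10 s9-a->s1 s9-b->s2 s9-c->s11 s10-a->s11 s10-b->s11 s10-c->s11 s11-a->s5 s11-b->s5 s11-c->s5

Handle the two conditions separately and then intersect. The first has 4 states tracking the input length modulo 4; the second has 3 states tracking whether and how much of `bc` has been seen. A product state is a pair (one from each), accepting exactly when both do.
12 states suffice.
          a    b    c  
>  s0     s1   s2   s1 
   s1     s3   s4   s3 
   s2     s3   s4   s5 
   s3     s6   s7   s6 
   s4     s6   s7   s8 
   s5     s8   s8   s8 
   s6     s0   s9   s0 
   s7     s0   s9  s10 
   s8    s10  s10  s10 
   s9     s1   s2  s11 
 * s10   s11  s11  s11 
   s11    s5   s5   s5 
(> = start, * = accepting)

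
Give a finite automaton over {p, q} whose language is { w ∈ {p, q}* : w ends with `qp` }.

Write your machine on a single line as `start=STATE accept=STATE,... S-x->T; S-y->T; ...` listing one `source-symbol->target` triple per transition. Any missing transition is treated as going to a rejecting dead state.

Let each state record the length of the longest suffix of the input read so far that is also a prefix of `qp`. B means the last symbol is `q`; C means the last 2 symbols are `qp`. Accept only at C, where the string currently ends in `qp`.
3 states suffice.
       p  q 
>  A   A  B 
   B   C  B 
 * C   A  B 
(> = start, * = accepting)

start=A; accept=C; A-p->A; A-q->B; B-p->C; B-q->B; C-p->A; C-q->B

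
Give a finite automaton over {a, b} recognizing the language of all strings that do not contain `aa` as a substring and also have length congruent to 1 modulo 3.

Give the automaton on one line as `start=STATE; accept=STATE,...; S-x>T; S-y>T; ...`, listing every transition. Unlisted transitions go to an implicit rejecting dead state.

start=s0; accept=s1,s2; s0-a>s1; s0-b>s2; s1-a>s3; s1-b>s4; s2-a>s5; s2-b>s4; s3-a>s6; s3-b>s6; s4-a>s7; s4-b>s0; s5-a>s6; s5-b>s0; s6-a>s8; s6-b>s8; s7-a>s8; s7-b>s2; s8-a>s3; s8-b>s3

Build one automaton per condition and run them in lockstep. One (3 states) tracks partial matches of the forbidden pattern `aa`; the other (3 states) tracks the input length modulo 3. Each combined state is a pair, one component from each; accept when both components accept.
        a   b  
>  s0   s1  s2 
 * s1   s3  s4 
 * s2   s5  s4 
   s3   s6  s6 
   s4   s7  s0 
   s5   s6  s0 
   s6   s8  s8 
   s7   s8  s2 
   s8   s3  s3 
(> = start, * = accepting)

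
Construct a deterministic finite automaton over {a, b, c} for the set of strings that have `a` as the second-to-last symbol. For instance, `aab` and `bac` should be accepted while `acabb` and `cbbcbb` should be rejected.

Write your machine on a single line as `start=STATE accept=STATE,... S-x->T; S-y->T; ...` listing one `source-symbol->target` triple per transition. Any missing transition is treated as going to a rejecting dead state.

start=q0; accept=q4,q5,q6; q0-a->q1; q0-b->q2; q0-c->q3; q1-a->q4; q1-b->q5; q1-c->q6; q2-a->q7; q2-b->q8; q2-c->q9; q3-a->q10; q3-b->q11; q3-c->q12; q4-a->q4; q4-b->q5; q4-c->q6; q5-a->q7; q5-b->q8; q5-c->q9; q6-a->q10; q6-b->q11; q6-c->q12; q7-a->q4; q7-b->q5; q7-c->q6; q8-a->q7; q8-b->q8; q8-c->q9; q9-a->q10; q9-b->q11; q9-c->q12; q10-a->q4; q10-b->q5; q10-c->q6; q11-a->q7; q11-b->q8; q11-c->q9; q12-a->q10; q12-b->q11; q12-c->q12

Because acceptance depends on a position counted from the end, the machine has to buffer the most recent 2 symbols. Make each state the string of the last up-to-2 symbols read; on input `x` shift the window left and append `x`. Accept when the buffered window has length 2 and begins with `a`.
          a    b    c  
>  q0     q1   q2   q3 
   q1     q4   q5   q6 
   q2     q7   q8   q9 
   q3    q10  q11  q12 
 * q4     q4   q5   q6 
 * q5     q7   q8   q9 
 * q6    q10  q11  q12 
   q7     q4   q5   q6 
   q8     q7   q8   q9 
   q9    q10  q11  q12 
   q10    q4   q5   q6 
   q11    q7   q8   q9 
   q12   q10  q11  q12 
(> = start, * = accepting)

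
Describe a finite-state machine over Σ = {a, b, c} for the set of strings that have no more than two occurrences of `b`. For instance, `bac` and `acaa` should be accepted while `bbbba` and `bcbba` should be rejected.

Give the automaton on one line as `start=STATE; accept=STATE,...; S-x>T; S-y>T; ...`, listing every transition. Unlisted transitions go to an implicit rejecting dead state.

Only the number of `b`s matters, and only up to 3. Make a chain q0 → q1 → q2 → q3 advanced by each `b` (with q3 absorbing); every other symbol self-loops. The accepting set is {q0, q1, q2}.
With 4 states:
        a   b   c  
>* q0   q0  q1  q0 
 * q1   q1  q2  q1 
 * q2   q2  q3  q2 
   q3   q3  q3  q3 
(> = start, * = accepting)

start=q0; accept=q0,q1,q2; q0-a>q0; q0-b>q1; q0-c>q0; q1-a>q1; q1-b>q2; q1-c>q1; q2-a>q2; q2-b>q3; q2-c>q2; q3-a>q3; q3-b>q3; q3-c>q3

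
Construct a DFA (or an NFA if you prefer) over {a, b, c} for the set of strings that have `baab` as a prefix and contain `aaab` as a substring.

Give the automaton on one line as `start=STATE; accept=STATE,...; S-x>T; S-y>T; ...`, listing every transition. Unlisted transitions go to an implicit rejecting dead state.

Handle the two conditions separately and then intersect. The first has 6 states tracking whether the input so far still matches the prefix `baab`; the second has 5 states tracking whether and how much of `aaab` has been seen. A product state is a pair (one from each), accepting exactly when both do.
          a    b    c  
>  q0     q1   q2   q3 
   q1     q4   q3   q3 
   q2     q5   q3   q3 
   q3     q1   q3   q3 
   q4     q6   q3   q3 
   q5     q7   q3   q3 
   q6     q6   q8   q3 
   q7     q6   q9   q3 
   q8     q8   q8   q8 
   q9    q10   q9   q9 
   q10   q11   q9   q9 
   q11   q12   q9   q9 
   q12   q12  q13   q9 
 * q13   q13  q13  q13 
(> = start, * = accepting)

start=q0; accept=q13; q0-a>q1; q0-b>q2; q0-c>q3; q1-a>q4; q1-b>q3; q1-c>q3; q2-a>q5; q2-b>q3; q2-c>q3; q3-a>q1; q3-b>q3; q3-c>q3; q4-a>q6; q4-b>q3; q4-c>q3; q5-a>q7; q5-b>q3; q5-c>q3; q6-a>q6; q6-b>q8; q6-c>q3; q7-a>q6; q7-b>q9; q7-c>q3; q8-a>q8; q8-b>q8; q8-c>q8; q9-a>q10; q9-b>q9; q9-c>q9; q10-a>q11; q10-b>q9; q10-c>q9; q11-a>q12; q11-b>q9; q11-c>q9; q12-a>q12; q12-b>q13; q12-c>q9; q13-a>q13; q13-b>q13; q13-c>q13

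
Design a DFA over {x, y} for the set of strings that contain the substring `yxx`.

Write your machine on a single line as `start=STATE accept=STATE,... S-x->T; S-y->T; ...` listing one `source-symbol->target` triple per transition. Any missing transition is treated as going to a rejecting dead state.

Track how much of `yxx` has been matched so far: state A is no progress, D is the absorbing accept state reached once `yxx` has occurred. Intermediate states record partial matches; on a mismatch, fall back to the longest reusable overlap.
With 4 states:
       x  y 
>  A   A  B 
   B   C  B 
   C   D  B 
 * D   D  D 
(> = start, * = accepting)

start=A; accept=D; A-x->A; A-y->B; B-x->C; B-y->B; C-x->D; C-y->B; D-x->D; D-y->D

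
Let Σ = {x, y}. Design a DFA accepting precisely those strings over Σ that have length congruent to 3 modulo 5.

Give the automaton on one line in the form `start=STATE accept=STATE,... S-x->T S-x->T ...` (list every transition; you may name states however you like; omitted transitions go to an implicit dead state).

start=S0 accept=S3 S0-x->S1 S0-y->S1 S1-x->S2 S1-y->S2 S2-x->S3 S2-y->S3 S3-x->S4 S3-y->S4 S4-x->S0 S4-y->S0

Only the length mod 5 matters, so use a 5-cycle: from any state, every input symbol moves to the next state, wrapping S4 back to S0. Mark S3 accepting.
5 states suffice.
        x   y  
>  S0   S1  S1 
   S1   S2  S2 
   S2   S3  S3 
 * S3   S4  S4 
   S4   S0  S0 
(> = start, * = accepting)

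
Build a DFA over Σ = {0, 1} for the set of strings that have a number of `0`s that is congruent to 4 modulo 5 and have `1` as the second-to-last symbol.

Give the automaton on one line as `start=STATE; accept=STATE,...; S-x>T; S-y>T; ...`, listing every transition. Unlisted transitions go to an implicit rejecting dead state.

Build one automaton per condition and run them in lockstep. One (5 states) tracks the count of `0`s modulo 5; the other (7 states) tracks the last 2 symbols read. Each combined state is a pair, one component from each; accept when both components accept.
A 23-state machine:
          0    1  
>  q0     q1   q2 
   q1     q3   q4 
   q2     q5   q6 
   q3     q7   q8 
   q4     q9  q10 
   q5     q3   q4 
   q6     q5   q6 
   q7    q11  q12 
   q8    q13  q14 
   q9     q7   q8 
   q10    q9  q10 
   q11   q15  q16 
   q12   q17  q18 
   q13   q11  q12 
   q14   q13  q14 
   q15   q19  q20 
   q16   q21  q22 
 * q17   q15  q16 
   q18   q17  q18 
   q19    q3   q4 
   q20    q5   q6 
   q21   q19  q20 
 * q22   q21  q22 
(> = start, * = accepting)

start=q0; accept=q17,q22; q0-0>q1; q0-1>q2; q1-0>q3; q1-1>q4; q2-0>q5; q2-1>q6; q3-0>q7; q3-1>q8; q4-0>q9; q4-1>q10; q5-0>q3; q5-1>q4; q6-0>q5; q6-1>q6; q7-0>q11; q7-1>q12; q8-0>q13; q8-1>q14; q9-0>q7; q9-1>q8; q10-0>q9; q10-1>q10; q11-0>q15; q11-1>q16; q12-0>q17; q12-1>q18; q13-0>q11; q13-1>q12; q14-0>q13; q14-1>q14; q15-0>q19; q15-1>q20; q16-0>q21; q16-1>q22; q17-0>q15; q17-1>q16; q18-0>q17; q18-1>q18; q19-0>q3; q19-1>q4; q20-0>q5; q20-1>q6; q21-0>q19; q21-1>q20; q22-0>q21; q22-1>q22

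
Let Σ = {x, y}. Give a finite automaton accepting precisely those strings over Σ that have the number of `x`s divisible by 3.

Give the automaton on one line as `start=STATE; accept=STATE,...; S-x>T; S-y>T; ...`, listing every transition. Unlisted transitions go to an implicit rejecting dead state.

start=A; accept=A; A-x>B; A-y>A; B-x>C; B-y>B; C-x>A; C-y>C

The only thing that matters is how many `x`s have appeared, reduced mod 3. Use one state per residue: A for 0, …, C for 2. Reading `x` moves to the next residue; anything else stays put. A is accepting.
       x  y 
>* A   B  A 
   B   C  B 
   C   A  C 
(> = start, * = accepting)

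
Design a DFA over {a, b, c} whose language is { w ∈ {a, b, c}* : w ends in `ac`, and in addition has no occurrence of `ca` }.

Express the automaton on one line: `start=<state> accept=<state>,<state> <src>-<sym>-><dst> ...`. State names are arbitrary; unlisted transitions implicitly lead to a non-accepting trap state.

start=q0 accept=q3 q0-a->q1 q0-b->q0 q0-c->q2 q1-a->q1 q1-b->q0 q1-c->q3 q2-a->q4 q2-b->q0 q2-c->q2 q3-a->q4 q3-b->q0 q3-c->q2 q4-a->q4 q4-b->q4 q4-c->q4

Run two small machines in parallel and take their product. One (3 states) tracks how much of the suffix `ac` has currently been matched; the other (3 states) tracks partial matches of the forbidden pattern `ca`. Each combined state is a pair, one component from each; accept when both components accept. Equivalent product states are then merged.
With 5 states:
        a   b   c  
>  q0   q1  q0  q2 
   q1   q1  q0  q3 
   q2   q4  q0  q2 
 * q3   q4  q0  q2 
   q4   q4  q4  q4 
(> = start, * = accepting)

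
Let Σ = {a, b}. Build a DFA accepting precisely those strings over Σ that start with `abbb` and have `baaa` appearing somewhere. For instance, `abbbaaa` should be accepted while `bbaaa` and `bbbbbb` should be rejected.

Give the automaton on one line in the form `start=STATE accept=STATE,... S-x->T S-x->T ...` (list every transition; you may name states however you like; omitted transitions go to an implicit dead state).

Build one automaton per condition and run them in lockstep. The first has 6 states tracking whether the input so far still matches the prefix `abbb`; the second has 5 states tracking whether and how much of `baaa` has been seen. A product state is a pair (one from each), accepting exactly when both do. Equivalent product states are then merged.
A 9-state machine:
        a   b  
>  s0   s1  s2 
   s1   s2  s3 
   s2   s2  s2 
   s3   s2  s4 
   s4   s2  s5 
   s5   s6  s5 
   s6   s7  s5 
   s7   s8  s5 
 * s8   s8  s8 
(> = start, * = accepting)

start=s0 accept=s8 s0-a->s1 s0-b->s2 s1-a->s2 s1-b->s3 s2-a->s2 s2-b->s2 s3-a->s2 s3-b->s4 s4-a->s2 s4-b->s5 s5-a->s6 s5-b->s5 s6-a->s7 s6-b->s5 s7-a->s8 s7-b->s5 s8-a->s8 s8-b->s8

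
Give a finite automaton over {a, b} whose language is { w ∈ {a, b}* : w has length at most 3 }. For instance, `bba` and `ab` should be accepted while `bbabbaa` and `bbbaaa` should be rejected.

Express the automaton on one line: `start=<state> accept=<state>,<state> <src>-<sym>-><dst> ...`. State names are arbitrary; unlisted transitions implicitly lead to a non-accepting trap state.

start=q0 accept=q0,q1,q2,q3 q0-a->q1 q0-b->q1 q1-a->q2 q1-b->q2 q2-a->q3 q2-b->q3 q3-a->q4 q3-b->q4 q4-a->q4 q4-b->q4

Count input length up to 4: every symbol moves from q0 toward q4, which means 'more than 3' and absorbs. Accept from {q0, q1, q2, q3}.
5 states suffice.
        a   b  
>* q0   q1  q1 
 * q1   q2  q2 
 * q2   q3  q3 
 * q3   q4  q4 
   q4   q4  q4 
(> = start, * = accepting)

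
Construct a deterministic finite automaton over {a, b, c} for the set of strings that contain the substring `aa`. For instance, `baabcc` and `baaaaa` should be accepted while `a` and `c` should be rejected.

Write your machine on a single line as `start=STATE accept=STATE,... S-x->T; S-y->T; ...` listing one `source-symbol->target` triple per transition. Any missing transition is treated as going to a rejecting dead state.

Track how much of `aa` has been matched so far: state q0 is no progress, q2 is the absorbing accept state reached once `aa` has occurred. Intermediate states record partial matches; on a mismatch, fall back to the longest reusable overlap.
        a   b   c  
>  q0   q1  q0  q0 
   q1   q2  q0  q0 
 * q2   q2  q2  q2 
(> = start, * = accepting)

start=q0; accept=q2; q0-a->q1; q0-b->q0; q0-c->q0; q1-a->q2; q1-b->q0; q1-c->q0; q2-a->q2; q2-b->q2; q2-c->q2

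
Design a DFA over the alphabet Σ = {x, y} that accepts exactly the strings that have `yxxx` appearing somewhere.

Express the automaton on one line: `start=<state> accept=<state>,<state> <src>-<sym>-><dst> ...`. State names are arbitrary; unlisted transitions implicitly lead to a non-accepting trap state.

start=q0 accept=q4 q0-x->q0 q0-y->q1 q1-x->q2 q1-y->q1 q2-x->q3 q2-y->q1 q3-x->q4 q3-y->q1 q4-x->q4 q4-y->q4

States q0..q3 record the length of the longest prefix of `yxxx` that matches the current input suffix. Reaching q4 means `yxxx` has been seen, and we stay there forever. Accept from q4.
        x   y  
>  q0   q0  q1 
   q1   q2  q1 
   q2   q3  q1 
   q3   q4  q1 
 * q4   q4  q4 
(> = start, * = accepting)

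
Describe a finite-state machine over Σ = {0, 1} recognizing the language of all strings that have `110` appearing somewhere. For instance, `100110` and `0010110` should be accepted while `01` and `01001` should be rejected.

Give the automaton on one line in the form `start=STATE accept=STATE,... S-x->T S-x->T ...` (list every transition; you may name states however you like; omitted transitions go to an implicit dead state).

start=q0 accept=q3 q0-0->q0 q0-1->q1 q1-0->q0 q1-1->q2 q2-0->q3 q2-1->q2 q3-0->q3 q3-1->q3

Track how much of `110` has been matched so far: state q0 is no progress, q3 is the absorbing accept state reached once `110` has occurred. Intermediate states record partial matches; on a mismatch, fall back to the longest reusable overlap.
A 4-state machine:
        0   1  
>  q0   q0  q1 
   q1   q0  q2 
   q2   q3  q2 
 * q3   q3  q3 
(> = start, * = accepting)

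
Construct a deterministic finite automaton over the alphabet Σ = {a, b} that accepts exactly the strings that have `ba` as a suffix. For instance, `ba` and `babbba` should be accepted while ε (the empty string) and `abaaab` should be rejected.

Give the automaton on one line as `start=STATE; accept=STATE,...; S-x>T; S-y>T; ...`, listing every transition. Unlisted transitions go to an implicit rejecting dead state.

Remember how much of `ba` the current input suffix matches. State q0 means no match yet; q1 means the last symbol is `b`; q2 means the last 2 symbols are `ba`. Only q2 accepts. On a mismatch, fall back to the longest proper suffix that is still a prefix of `ba`.
A 3-state machine:
        a   b  
>  q0   q0  q1 
   q1   q2  q1 
 * q2   q0  q1 
(> = start, * = accepting)

start=q0; accept=q2; q0-a>q0; q0-b>q1; q1-a>q2; q1-b>q1; q2-a>q0; q2-b>q1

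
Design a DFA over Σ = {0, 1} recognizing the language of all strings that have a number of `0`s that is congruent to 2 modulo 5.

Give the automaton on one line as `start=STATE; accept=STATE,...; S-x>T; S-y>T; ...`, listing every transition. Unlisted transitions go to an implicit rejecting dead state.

The only thing that matters is how many `0`s have appeared, reduced mod 5. Use one state per residue: A for 0, …, E for 4. Reading `0` moves to the next residue; anything else stays put. C is accepting.
With 5 states:
       0  1 
>  A   B  A 
   B   C  B 
 * C   D  C 
   D   E  D 
   E   A  E 
(> = start, * = accepting)

start=A; accept=C; A-0>B; A-1>A; B-0>C; B-1>B; C-0>D; C-1>C; D-0>E; D-1>D; E-0>A; E-1>E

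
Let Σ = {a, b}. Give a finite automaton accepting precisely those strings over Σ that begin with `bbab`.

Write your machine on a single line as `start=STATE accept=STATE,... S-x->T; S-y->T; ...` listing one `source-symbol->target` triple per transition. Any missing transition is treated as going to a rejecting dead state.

Check the first 4 symbols one by one: s0 through s3 record how many have matched `bbab` so far; any wrong symbol goes to the dead state s5. After all 4 match we enter the accepting sink s4.
With 6 states:
        a   b  
>  s0   s5  s1 
   s1   s5  s2 
   s2   s3  s5 
   s3   s5  s4 
 * s4   s4  s4 
   s5   s5  s5 
(> = start, * = accepting)

start=s0; accept=s4; s0-a->s5; s0-b->s1; s1-a->s5; s1-b->s2; s2-a->s3; s2-b->s5; s3-a->s5; s3-b->s4; s4-a->s4; s4-b->s4; s5-a->s5; s5-b->s5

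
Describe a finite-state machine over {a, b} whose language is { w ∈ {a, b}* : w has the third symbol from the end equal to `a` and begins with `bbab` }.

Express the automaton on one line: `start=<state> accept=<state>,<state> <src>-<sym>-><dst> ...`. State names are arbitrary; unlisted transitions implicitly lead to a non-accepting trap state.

Run two small machines in parallel and take their product. The first has 15 states tracking the last 3 symbols read; the second has 6 states tracking whether the input so far still matches the prefix `bbab`. A product state is a pair (one from each), accepting exactly when both do.
With 24 states:
          a    b  
>  s0     s1   s2 
   s1     s3   s4 
   s2     s5   s6 
   s3     s7   s8 
   s4     s9  s10 
   s5    s11  s12 
   s6    s13  s14 
   s7     s7   s8 
   s8     s9  s10 
   s9    s11  s12 
   s10   s15  s14 
   s11    s7   s8 
   s12    s9  s10 
   s13   s11  s16 
   s14   s15  s14 
   s15   s11  s12 
   s16   s17  s18 
 * s17   s19  s16 
 * s18   s20  s21 
   s19   s22  s23 
   s20   s19  s16 
   s21   s20  s21 
 * s22   s22  s23 
 * s23   s17  s18 
(> = start, * = accepting)

start=s0 accept=s17,s18,s22,s23 s0-a->s1 s0-b->s2 s1-a->s3 s1-b->s4 s2-a->s5 s2-b->s6 s3-a->s7 s3-b->s8 s4-a->s9 s4-b->s10 s5-a->s11 s5-b->s12 s6-a->s13 s6-b->s14 s7-a->s7 s7-b->s8 s8-a->s9 s8-b->s10 s9-a->s11 s9-b->s12 s10-a->s15 s10-b->s14 s11-a->s7 s11-b->s8 s12-a->s9 s12-b->s10 s13-a->s11 s13-b->s16 s14-a->s15 s14-b->s14 s15-a->s11 s15-b->s12 s16-a->s17 s16-b->s18 s17-a->s19 s17-b->s16 s18-a->s20 s18-b->s21 s19-a->s22 s19-b->s23 s20-a->s19 s20-b->s16 s21-a->s20 s21-b->s21 s22-a->s22 s22-b->s23 s23-a->s17 s23-b->s18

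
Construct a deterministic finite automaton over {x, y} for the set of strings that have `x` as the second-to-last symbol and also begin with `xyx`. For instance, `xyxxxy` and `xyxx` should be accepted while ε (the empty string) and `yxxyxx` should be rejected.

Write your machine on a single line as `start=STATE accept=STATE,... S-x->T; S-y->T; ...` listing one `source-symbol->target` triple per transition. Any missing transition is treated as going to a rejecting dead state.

start=A; accept=F,G; A-x->B; A-y->C; B-x->C; B-y->D; C-x->C; C-y->C; D-x->E; D-y->C; E-x->F; E-y->G; F-x->F; F-y->G; G-x->E; G-y->H; H-x->E; H-y->H

Handle the two conditions separately and then intersect. The first has 7 states tracking the last 2 symbols read; the second has 5 states tracking whether the input so far still matches the prefix `xyx`. A product state is a pair (one from each), accepting exactly when both do. After merging equivalent states the machine shrinks.
       x  y 
>  A   B  C 
   B   C  D 
   C   C  C 
   D   E  C 
   E   F  G 
 * F   F  G 
 * G   E  H 
   H   E  H 
(> = start, * = accepting)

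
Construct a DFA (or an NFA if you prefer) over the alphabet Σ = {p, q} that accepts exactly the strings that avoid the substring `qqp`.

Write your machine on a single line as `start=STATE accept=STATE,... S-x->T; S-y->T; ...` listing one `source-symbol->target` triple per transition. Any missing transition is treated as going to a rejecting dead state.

This is the complement of 'contains `qqp`'. Use the same substring-matching states — A through D holding how much of `qqp` has just been matched — but flip the accepting set: everything except the trap D accepts.
A 4-state machine:
       p  q 
>* A   A  B 
 * B   A  C 
 * C   D  C 
   D   D  D 
(> = start, * = accepting)

start=A; accept=A,B,C; A-p->A; A-q->B; B-p->A; B-q->C; C-p->D; C-q->C; D-p->D; D-q->D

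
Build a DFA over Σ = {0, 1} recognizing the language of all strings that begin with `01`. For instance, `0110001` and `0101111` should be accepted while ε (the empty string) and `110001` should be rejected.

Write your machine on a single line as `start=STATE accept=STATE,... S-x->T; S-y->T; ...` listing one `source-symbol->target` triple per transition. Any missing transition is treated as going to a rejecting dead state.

Check the first 2 symbols one by one: A through B record how many have matched `01` so far; any wrong symbol goes to the dead state D. After all 2 match we enter the accepting sink C.
       0  1 
>  A   B  D 
   B   D  C 
 * C   C  C 
   D   D  D 
(> = start, * = accepting)

start=A; accept=C; A-0->B; A-1->D; B-0->D; B-1->C; C-0->C; C-1->C; D-0->D; D-1->D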